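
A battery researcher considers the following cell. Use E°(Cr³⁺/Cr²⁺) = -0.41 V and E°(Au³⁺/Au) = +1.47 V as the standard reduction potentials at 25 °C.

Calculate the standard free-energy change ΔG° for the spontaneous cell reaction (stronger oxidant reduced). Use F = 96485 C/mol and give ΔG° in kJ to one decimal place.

-544.2 kJ

Au³⁺/Au (E° = +1.47 V) is the cathode; Cr³⁺/Cr²⁺ (E° = -0.41 V) is the anode, so E°cell = +1.88 V.
Balancing electrons gives n = 3 (lcm of 3 and 1).
ΔG° = −nFE° = −(3)(96485)(+1.88) = -544,175 J = -544.2 kJ.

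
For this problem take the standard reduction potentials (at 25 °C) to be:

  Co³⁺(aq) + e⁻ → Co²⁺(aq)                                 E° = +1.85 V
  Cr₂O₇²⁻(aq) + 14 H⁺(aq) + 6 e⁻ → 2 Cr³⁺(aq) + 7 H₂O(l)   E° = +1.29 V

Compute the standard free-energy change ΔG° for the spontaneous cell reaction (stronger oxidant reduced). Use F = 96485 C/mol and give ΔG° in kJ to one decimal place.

-324.2 kJ

Co³⁺/Co²⁺ (E° = +1.85 V) is the cathode; Cr₂O₇²⁻/Cr³⁺ (E° = +1.29 V) is the anode, so E°cell = +0.56 V.
Balancing electrons gives n = 6 (lcm of 1 and 6).
ΔG° = −nFE° = −(6)(96485)(+0.56) = -324,190 J = -324.2 kJ.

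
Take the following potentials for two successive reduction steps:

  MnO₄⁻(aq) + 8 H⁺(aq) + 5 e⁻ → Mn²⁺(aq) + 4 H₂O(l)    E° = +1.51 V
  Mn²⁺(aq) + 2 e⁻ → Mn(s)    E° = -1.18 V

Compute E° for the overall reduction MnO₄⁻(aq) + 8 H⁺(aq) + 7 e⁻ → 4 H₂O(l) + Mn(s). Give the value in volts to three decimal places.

+0.741 V

Standard free energies of sequential steps add: ΔG°₃ = ΔG°₁ + ΔG°₂, so n₃E°₃ = n₁E°₁ + n₂E°₂.
E°₃ = (5×+1.51 + 2×-1.18) / 7 = (+5.190) / 7 = +0.741 V.
Simply averaging or adding the two E° values would be wrong; the electron-weighted sum is required.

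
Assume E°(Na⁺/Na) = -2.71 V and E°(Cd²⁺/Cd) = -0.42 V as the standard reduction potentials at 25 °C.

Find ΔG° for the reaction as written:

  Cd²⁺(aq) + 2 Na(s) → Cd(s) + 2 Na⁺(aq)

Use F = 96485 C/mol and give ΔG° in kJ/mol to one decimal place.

-441.9 kJ/mol

As written, Cd²⁺/Cd is reduced (cathode) and Na⁺/Na is oxidised (anode), so E°cell = (-0.42) − (-2.71) = +2.29 V.
Balancing electrons gives n = 2.
ΔG° = −nFE° = −(2)(96485)(+2.29) = -441,901 J = -441.9 kJ/mol.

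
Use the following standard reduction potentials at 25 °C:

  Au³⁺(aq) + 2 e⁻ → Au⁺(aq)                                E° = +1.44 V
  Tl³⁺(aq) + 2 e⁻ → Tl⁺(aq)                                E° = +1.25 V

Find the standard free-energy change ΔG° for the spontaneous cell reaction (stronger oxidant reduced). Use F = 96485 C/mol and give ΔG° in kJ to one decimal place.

Au³⁺/Au⁺ (E° = +1.44 V) is the cathode; Tl³⁺/Tl⁺ (E° = +1.25 V) is the anode, so E°cell = +0.19 V.
Balancing electrons gives n = 2 (lcm of 2 and 2).
ΔG° = −nFE° = −(2)(96485)(+0.19) = -36,664 J = -36.7 kJ.

-36.7 kJ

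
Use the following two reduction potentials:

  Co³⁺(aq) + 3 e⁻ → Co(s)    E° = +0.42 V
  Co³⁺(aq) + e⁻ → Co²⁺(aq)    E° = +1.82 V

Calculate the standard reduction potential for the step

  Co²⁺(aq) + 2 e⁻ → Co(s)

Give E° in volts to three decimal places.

-0.280 V

Sequential free energies add, so n₃E°₃ = n₁E°₁ + n₂E°₂.
With n₃ = 3, and the known step contributing 1×(+1.82) V, the unknown satisfies 2·E° = 3×(+0.42) − 1×(+1.82) = -0.560.
E° = -0.560 / 2 = -0.280 V.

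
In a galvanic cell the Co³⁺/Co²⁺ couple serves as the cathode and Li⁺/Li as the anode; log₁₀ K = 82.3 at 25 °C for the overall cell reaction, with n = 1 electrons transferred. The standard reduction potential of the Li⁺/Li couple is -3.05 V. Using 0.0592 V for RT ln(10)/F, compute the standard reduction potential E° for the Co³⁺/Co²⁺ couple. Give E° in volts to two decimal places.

+1.82 V

E°cell = (0.0592/n)·log K = (0.0592/1)(82.3) = +4.872 V.
Since Co³⁺/Co²⁺ is the cathode and Li⁺/Li the anode, E°cell = E°(Co³⁺/Co²⁺) − E°(Li⁺/Li).
So E°(Co³⁺/Co²⁺) = E°cell + E°(Li⁺/Li) = +4.872 + (-3.05) = +1.82 V.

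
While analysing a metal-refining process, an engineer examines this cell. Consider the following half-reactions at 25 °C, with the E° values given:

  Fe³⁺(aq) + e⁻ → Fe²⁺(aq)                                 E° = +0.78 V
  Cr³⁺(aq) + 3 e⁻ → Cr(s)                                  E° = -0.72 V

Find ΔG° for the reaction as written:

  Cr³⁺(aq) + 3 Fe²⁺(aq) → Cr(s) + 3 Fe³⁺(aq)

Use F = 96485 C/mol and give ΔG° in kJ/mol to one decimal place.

+434.2 kJ/mol

As written, Cr³⁺/Cr is reduced (cathode) and Fe³⁺/Fe²⁺ is oxidised (anode), so E°cell = (-0.72) − (+0.78) = -1.50 V.
Balancing electrons gives n = 3.
ΔG° = −nFE° = −(3)(96485)(-1.50) = 434,182 J = +434.2 kJ/mol.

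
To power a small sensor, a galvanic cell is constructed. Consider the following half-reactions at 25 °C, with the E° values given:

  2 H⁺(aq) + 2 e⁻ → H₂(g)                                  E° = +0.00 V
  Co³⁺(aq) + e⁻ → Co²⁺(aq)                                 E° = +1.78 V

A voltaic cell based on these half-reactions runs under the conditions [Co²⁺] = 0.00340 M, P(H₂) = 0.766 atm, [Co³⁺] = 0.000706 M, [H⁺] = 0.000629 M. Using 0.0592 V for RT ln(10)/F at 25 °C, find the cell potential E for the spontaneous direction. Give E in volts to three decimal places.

Co³⁺/Co²⁺ is the cathode (higher E°), H⁺/H₂ the anode: E°cell = +1.78 − (+0.00) = +1.78 V, n = 2.
Overall: 2 Co³⁺(aq) + H₂(g) → 2 Co²⁺(aq) + 2 H⁺(aq)
Q = [Co²⁺]^2·[H⁺]^2 / ([Co³⁺]^2·P(H₂)); log Q = -4.922.
E = E° − (0.0592/n) log Q = +1.78 − (0.0592/2)(-4.922) = +1.926 V.

+1.926 V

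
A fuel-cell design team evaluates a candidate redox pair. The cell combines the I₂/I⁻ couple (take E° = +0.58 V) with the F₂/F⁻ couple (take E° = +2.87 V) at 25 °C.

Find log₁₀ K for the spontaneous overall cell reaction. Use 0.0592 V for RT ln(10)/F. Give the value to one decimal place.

Cathode: F₂/F⁻; anode: I₂/I⁻. E°cell = +2.29 V, n = 2.
log K = nE°cell / 0.0592 = (2)(+2.29) / 0.0592 = 77.4.

77.4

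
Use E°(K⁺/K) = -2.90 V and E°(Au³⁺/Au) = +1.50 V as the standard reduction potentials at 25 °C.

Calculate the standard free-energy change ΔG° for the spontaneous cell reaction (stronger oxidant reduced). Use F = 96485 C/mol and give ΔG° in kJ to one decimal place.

-1273.6 kJ

Au³⁺/Au (E° = +1.50 V) is the cathode; K⁺/K (E° = -2.90 V) is the anode, so E°cell = +4.40 V.
Balancing electrons gives n = 3 (lcm of 3 and 1).
ΔG° = −nFE° = −(3)(96485)(+4.40) = -1,273,602 J = -1273.6 kJ.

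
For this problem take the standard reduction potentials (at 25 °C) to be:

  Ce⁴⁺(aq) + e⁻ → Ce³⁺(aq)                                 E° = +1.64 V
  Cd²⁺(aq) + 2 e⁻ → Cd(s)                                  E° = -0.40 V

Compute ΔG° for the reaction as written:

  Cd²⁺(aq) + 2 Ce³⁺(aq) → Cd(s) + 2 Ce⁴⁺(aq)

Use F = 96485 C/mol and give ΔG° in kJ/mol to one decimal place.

+393.7 kJ/mol

As written, Cd²⁺/Cd is reduced (cathode) and Ce⁴⁺/Ce³⁺ is oxidised (anode), so E°cell = (-0.40) − (+1.64) = -2.04 V.
Balancing electrons gives n = 2.
ΔG° = −nFE° = −(2)(96485)(-2.04) = 393,659 J = +393.7 kJ/mol.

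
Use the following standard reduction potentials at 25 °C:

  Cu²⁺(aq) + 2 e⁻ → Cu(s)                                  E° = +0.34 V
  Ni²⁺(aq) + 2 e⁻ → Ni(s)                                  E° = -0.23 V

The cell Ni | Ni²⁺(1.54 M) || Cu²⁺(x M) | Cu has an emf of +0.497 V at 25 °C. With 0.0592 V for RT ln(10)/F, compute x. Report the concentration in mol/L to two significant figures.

Cu²⁺/Cu is the cathode, Ni²⁺/Ni the anode: E°cell = +0.57 V, n = 2.
Overall reaction: Cu²⁺(aq) + Ni(s) → Cu(s) + Ni²⁺(aq); Q = [Ni²⁺]^1/[Cu²⁺]^1.
From E = E° − (0.0592/n) log Q: log Q = (E° − E)·n/0.0592 = (+0.57 − (+0.497))·2/0.0592 = 2.4662.
So 1·log[Cu²⁺] = 1·log(1.54) − log Q = 0.1875 − (2.4662) = -2.2787; [Cu²⁺] = 10^(-2.2787) ≈ 0.0053 M.

0.0053 M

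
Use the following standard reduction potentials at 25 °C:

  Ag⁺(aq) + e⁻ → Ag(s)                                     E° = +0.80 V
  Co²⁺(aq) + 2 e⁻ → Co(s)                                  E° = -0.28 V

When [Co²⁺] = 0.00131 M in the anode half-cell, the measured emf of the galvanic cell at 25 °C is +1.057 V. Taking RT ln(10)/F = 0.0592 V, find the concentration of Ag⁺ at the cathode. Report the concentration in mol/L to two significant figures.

0.015 M

Ag⁺/Ag is the cathode, Co²⁺/Co the anode: E°cell = +1.08 V, n = 2.
Overall reaction: 2 Ag⁺(aq) + Co(s) → 2 Ag(s) + Co²⁺(aq); Q = [Co²⁺]^1/[Ag⁺]^2.
From E = E° − (0.0592/n) log Q: log Q = (E° − E)·n/0.0592 = (+1.08 − (+1.057))·2/0.0592 = 0.7770.
So 2·log[Ag⁺] = 1·log(0.00131) − log Q = -2.8827 − (0.7770) = -3.6597; log[Ag⁺] = -3.6597 / 2 = -1.8298; [Ag⁺] = 10^(-1.8298) ≈ 0.015 M.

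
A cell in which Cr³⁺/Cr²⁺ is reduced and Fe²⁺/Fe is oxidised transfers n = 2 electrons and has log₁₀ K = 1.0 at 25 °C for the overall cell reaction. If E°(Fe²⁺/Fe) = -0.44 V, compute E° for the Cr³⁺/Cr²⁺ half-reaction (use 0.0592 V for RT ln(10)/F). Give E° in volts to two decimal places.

-0.41 V

E°cell = (0.0592/n)·log K = (0.0592/2)(1.0) = +0.030 V.
Since Cr³⁺/Cr²⁺ is the cathode and Fe²⁺/Fe the anode, E°cell = E°(Cr³⁺/Cr²⁺) − E°(Fe²⁺/Fe).
So E°(Cr³⁺/Cr²⁺) = E°cell + E°(Fe²⁺/Fe) = +0.030 + (-0.44) = -0.41 V.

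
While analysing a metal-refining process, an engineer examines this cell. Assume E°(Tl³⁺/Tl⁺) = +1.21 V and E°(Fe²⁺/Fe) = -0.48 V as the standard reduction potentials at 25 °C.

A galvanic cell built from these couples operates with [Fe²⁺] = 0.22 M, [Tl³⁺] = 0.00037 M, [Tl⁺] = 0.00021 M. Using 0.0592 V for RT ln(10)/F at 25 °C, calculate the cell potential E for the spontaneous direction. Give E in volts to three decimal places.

+1.717 V

Tl³⁺/Tl⁺ is the cathode (higher E°), Fe²⁺/Fe the anode: E°cell = +1.21 − (-0.48) = +1.69 V, n = 2.
Overall: Tl³⁺(aq) + Fe(s) → Tl⁺(aq) + Fe²⁺(aq)
Q = [Tl⁺]·[Fe²⁺] / ([Tl³⁺]); log Q = -0.904.
E = E° − (0.0592/n) log Q = +1.69 − (0.0592/2)(-0.904) = +1.717 V.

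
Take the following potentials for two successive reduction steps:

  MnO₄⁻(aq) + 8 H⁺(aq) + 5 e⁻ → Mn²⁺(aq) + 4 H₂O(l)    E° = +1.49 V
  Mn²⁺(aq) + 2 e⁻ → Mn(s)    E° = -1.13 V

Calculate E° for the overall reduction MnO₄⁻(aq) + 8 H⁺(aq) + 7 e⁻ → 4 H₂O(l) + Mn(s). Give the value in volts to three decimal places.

Adding the free-energy changes (−nFE°) of the two steps gives −n₃FE°₃ = −n₁FE°₁ − n₂FE°₂.
E°₃ = (5×+1.49 + 2×-1.13) / 7 = (+5.190) / 7 = +0.741 V.

+0.741 V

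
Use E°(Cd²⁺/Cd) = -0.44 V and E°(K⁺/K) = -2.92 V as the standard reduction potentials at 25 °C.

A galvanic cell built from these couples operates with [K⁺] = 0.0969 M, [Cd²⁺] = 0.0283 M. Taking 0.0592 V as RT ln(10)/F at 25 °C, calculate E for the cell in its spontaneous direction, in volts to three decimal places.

Cd²⁺/Cd is the cathode (higher E°), K⁺/K the anode: E°cell = -0.44 − (-2.92) = +2.48 V, n = 2.
Overall: Cd²⁺(aq) + 2 K(s) → Cd(s) + 2 K⁺(aq)
Q = [K⁺]^2 / ([Cd²⁺]); log Q = -0.479.
E = E° − (0.0592/n) log Q = +2.48 − (0.0592/2)(-0.479) = +2.494 V.

+2.494 V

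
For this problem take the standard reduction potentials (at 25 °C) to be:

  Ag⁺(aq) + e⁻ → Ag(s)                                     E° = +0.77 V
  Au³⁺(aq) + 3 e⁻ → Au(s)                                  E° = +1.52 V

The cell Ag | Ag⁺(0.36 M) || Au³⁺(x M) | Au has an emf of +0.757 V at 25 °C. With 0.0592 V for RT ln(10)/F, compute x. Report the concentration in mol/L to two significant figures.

Au³⁺/Au is the cathode, Ag⁺/Ag the anode: E°cell = +0.75 V, n = 3.
Overall reaction: Au³⁺(aq) + 3 Ag(s) → Au(s) + 3 Ag⁺(aq); Q = [Ag⁺]^3/[Au³⁺]^1.
From E = E° − (0.0592/n) log Q: log Q = (E° − E)·n/0.0592 = (+0.75 − (+0.757))·3/0.0592 = -0.3547.
So 1·log[Au³⁺] = 3·log(0.36) − log Q = -1.3311 − (-0.3547) = -0.9764; [Au³⁺] = 10^(-0.9764) ≈ 0.11 M.

0.11 M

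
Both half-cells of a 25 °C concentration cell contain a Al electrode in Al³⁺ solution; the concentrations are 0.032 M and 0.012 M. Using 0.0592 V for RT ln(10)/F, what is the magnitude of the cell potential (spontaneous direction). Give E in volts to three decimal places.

+0.008 V

For a concentration cell E°cell = 0. The 0.032 M side is the cathode (reduction is favoured where [Al³⁺] is higher).
With n = 3, E = −(0.0592/3) log([Al³⁺]ₐₙ/[Al³⁺]꜀ₐₜ) = −(0.0592/3) log(0.012/0.032) = −(0.0592/3)(-0.426) = +0.008 V.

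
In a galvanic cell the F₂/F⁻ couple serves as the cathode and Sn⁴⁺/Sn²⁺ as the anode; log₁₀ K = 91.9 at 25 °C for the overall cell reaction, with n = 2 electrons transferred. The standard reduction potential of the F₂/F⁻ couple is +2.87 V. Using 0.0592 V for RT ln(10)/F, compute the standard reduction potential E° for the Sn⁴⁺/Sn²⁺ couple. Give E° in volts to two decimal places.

+0.15 V

E°cell = (0.0592/n)·log K = (0.0592/2)(91.9) = +2.720 V.
Since F₂/F⁻ is the cathode and Sn⁴⁺/Sn²⁺ the anode, E°cell = E°(F₂/F⁻) − E°(Sn⁴⁺/Sn²⁺).
So E°(Sn⁴⁺/Sn²⁺) = E°(F₂/F⁻) − E°cell = (+2.87) − (+2.720) = +0.15 V.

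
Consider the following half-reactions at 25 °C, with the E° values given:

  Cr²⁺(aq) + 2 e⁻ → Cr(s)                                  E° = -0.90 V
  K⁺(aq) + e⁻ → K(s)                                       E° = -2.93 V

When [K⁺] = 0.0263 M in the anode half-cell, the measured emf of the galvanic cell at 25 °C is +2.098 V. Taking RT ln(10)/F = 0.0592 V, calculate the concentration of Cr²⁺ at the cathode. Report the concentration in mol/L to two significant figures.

Cr²⁺/Cr is the cathode, K⁺/K the anode: E°cell = +2.03 V, n = 2.
Overall reaction: Cr²⁺(aq) + 2 K(s) → Cr(s) + 2 K⁺(aq); Q = [K⁺]^2/[Cr²⁺]^1.
From E = E° − (0.0592/n) log Q: log Q = (E° − E)·n/0.0592 = (+2.03 − (+2.098))·2/0.0592 = -2.2973.
So 1·log[Cr²⁺] = 2·log(0.0263) − log Q = -3.1601 − (-2.2973) = -0.8628; [Cr²⁺] = 10^(-0.8628) ≈ 0.14 M.

0.14 M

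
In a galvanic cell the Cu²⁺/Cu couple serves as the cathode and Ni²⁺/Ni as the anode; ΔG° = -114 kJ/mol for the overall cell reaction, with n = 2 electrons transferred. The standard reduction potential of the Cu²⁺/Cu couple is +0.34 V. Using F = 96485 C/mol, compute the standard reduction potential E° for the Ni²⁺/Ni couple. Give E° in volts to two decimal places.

E°cell = −ΔG°/(nF) = −(-114×10³)/((2)(96485)) = +0.591 V.
Since Cu²⁺/Cu is the cathode and Ni²⁺/Ni the anode, E°cell = E°(Cu²⁺/Cu) − E°(Ni²⁺/Ni).
So E°(Ni²⁺/Ni) = E°(Cu²⁺/Cu) − E°cell = (+0.34) − (+0.591) = -0.25 V.

-0.25 V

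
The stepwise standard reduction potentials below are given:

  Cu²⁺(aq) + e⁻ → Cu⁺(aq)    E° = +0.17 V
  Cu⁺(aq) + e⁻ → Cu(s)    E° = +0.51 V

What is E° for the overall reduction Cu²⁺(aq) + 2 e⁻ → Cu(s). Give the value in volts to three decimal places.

+0.340 V

Adding the free-energy changes (−nFE°) of the two steps gives −n₃FE°₃ = −n₁FE°₁ − n₂FE°₂.
E°₃ = (1×+0.17 + 1×+0.51) / 2 = (+0.680) / 2 = +0.340 V.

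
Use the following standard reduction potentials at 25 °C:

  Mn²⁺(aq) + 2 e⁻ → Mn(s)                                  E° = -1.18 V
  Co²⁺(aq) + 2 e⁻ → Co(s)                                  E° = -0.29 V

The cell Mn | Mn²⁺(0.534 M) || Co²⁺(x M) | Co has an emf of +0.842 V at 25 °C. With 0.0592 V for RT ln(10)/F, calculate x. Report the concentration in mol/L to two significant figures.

Co²⁺/Co is the cathode, Mn²⁺/Mn the anode: E°cell = +0.89 V, n = 2.
Overall reaction: Co²⁺(aq) + Mn(s) → Co(s) + Mn²⁺(aq); Q = [Mn²⁺]^1/[Co²⁺]^1.
From E = E° − (0.0592/n) log Q: log Q = (E° − E)·n/0.0592 = (+0.89 − (+0.842))·2/0.0592 = 1.6216.
So 1·log[Co²⁺] = 1·log(0.534) − log Q = -0.2725 − (1.6216) = -1.8941; [Co²⁺] = 10^(-1.8941) ≈ 0.013 M.

0.013 M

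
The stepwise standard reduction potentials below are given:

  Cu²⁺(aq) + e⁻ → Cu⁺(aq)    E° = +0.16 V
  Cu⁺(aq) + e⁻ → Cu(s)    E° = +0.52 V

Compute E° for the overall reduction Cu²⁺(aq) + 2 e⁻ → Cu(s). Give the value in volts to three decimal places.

Since ΔG° = −nFE° is additive over sequential reductions, n₃E°₃ = n₁E°₁ + n₂E°₂.
E°₃ = (1×+0.16 + 1×+0.52) / 2 = (+0.680) / 2 = +0.340 V.

+0.340 V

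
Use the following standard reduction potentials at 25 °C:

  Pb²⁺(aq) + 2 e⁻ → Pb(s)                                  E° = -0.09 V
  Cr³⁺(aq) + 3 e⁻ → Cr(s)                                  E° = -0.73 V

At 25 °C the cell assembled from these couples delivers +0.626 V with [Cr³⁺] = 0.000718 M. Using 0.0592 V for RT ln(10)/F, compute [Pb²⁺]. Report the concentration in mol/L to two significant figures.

0.0027 M

Pb²⁺/Pb is the cathode, Cr³⁺/Cr the anode: E°cell = +0.64 V, n = 6.
Overall reaction: 3 Pb²⁺(aq) + 2 Cr(s) → 3 Pb(s) + 2 Cr³⁺(aq); Q = [Cr³⁺]^2/[Pb²⁺]^3.
From E = E° − (0.0592/n) log Q: log Q = (E° − E)·n/0.0592 = (+0.64 − (+0.626))·6/0.0592 = 1.4189.
So 3·log[Pb²⁺] = 2·log(0.000718) − log Q = -6.2878 − (1.4189) = -7.7067; log[Pb²⁺] = -7.7067 / 3 = -2.5689; [Pb²⁺] = 10^(-2.5689) ≈ 0.0027 M.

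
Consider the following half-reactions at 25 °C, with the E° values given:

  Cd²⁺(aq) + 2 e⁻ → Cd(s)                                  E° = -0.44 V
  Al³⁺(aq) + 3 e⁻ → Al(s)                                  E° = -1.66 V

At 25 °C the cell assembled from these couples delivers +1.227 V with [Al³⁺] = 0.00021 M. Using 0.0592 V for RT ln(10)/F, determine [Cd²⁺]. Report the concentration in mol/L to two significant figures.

0.0061 M

Cd²⁺/Cd is the cathode, Al³⁺/Al the anode: E°cell = +1.22 V, n = 6.
Overall reaction: 3 Cd²⁺(aq) + 2 Al(s) → 3 Cd(s) + 2 Al³⁺(aq); Q = [Al³⁺]^2/[Cd²⁺]^3.
From E = E° − (0.0592/n) log Q: log Q = (E° − E)·n/0.0592 = (+1.22 − (+1.227))·6/0.0592 = -0.7095.
So 3·log[Cd²⁺] = 2·log(0.00021) − log Q = -7.3556 − (-0.7095) = -6.6461; log[Cd²⁺] = -6.6461 / 3 = -2.2154; [Cd²⁺] = 10^(-2.2154) ≈ 0.0061 M.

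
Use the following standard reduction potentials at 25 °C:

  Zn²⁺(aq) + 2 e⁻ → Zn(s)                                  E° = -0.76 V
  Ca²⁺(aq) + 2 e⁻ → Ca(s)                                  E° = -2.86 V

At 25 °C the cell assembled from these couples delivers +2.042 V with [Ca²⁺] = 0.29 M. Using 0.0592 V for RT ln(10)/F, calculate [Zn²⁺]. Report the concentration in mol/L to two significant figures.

0.0032 M

Zn²⁺/Zn is the cathode, Ca²⁺/Ca the anode: E°cell = +2.10 V, n = 2.
Overall reaction: Zn²⁺(aq) + Ca(s) → Zn(s) + Ca²⁺(aq); Q = [Ca²⁺]^1/[Zn²⁺]^1.
From E = E° − (0.0592/n) log Q: log Q = (E° − E)·n/0.0592 = (+2.10 − (+2.042))·2/0.0592 = 1.9595.
So 1·log[Zn²⁺] = 1·log(0.29) − log Q = -0.5376 − (1.9595) = -2.4971; [Zn²⁺] = 10^(-2.4971) ≈ 0.0032 M.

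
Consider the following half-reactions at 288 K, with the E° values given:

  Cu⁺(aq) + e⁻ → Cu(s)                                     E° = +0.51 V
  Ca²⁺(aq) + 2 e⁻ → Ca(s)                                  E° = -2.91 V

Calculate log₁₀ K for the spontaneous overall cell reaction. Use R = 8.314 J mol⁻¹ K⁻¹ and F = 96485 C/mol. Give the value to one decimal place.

119.7

Cathode: Cu⁺/Cu; anode: Ca²⁺/Ca. E°cell = (+0.51) − (-2.91) = +3.42 V, with n = 2.
ΔG° = −nFE° = −RT ln K, so ln K = nFE°/(RT) = (2)(96485)(+3.42) / ((8.314)(288)) = 275.622.
log₁₀ K = 275.622 / ln 10 = 119.7.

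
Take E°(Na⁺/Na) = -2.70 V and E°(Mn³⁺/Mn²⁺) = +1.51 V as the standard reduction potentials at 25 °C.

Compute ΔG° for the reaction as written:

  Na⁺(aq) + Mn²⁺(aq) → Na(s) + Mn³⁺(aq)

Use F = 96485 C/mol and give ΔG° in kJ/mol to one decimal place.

+406.2 kJ/mol

As written, Na⁺/Na is reduced (cathode) and Mn³⁺/Mn²⁺ is oxidised (anode), so E°cell = (-2.70) − (+1.51) = -4.21 V.
Balancing electrons gives n = 1.
ΔG° = −nFE° = −(1)(96485)(-4.21) = 406,202 J = +406.2 kJ/mol.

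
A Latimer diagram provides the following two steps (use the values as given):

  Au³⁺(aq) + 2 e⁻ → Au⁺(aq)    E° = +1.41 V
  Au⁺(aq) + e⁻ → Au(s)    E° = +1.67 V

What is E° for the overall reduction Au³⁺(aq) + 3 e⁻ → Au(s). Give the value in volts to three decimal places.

Since ΔG° = −nFE° is additive over sequential reductions, n₃E°₃ = n₁E°₁ + n₂E°₂.
E°₃ = (2×+1.41 + 1×+1.67) / 3 = (+4.490) / 3 = +1.497 V.

+1.497 V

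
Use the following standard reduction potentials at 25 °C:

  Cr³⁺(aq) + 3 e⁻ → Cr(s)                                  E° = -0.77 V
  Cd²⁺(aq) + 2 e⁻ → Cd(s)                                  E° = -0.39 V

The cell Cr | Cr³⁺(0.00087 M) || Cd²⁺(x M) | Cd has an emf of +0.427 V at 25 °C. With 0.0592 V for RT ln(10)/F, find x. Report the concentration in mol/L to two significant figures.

0.35 M

Cd²⁺/Cd is the cathode, Cr³⁺/Cr the anode: E°cell = +0.38 V, n = 6.
Overall reaction: 3 Cd²⁺(aq) + 2 Cr(s) → 3 Cd(s) + 2 Cr³⁺(aq); Q = [Cr³⁺]^2/[Cd²⁺]^3.
From E = E° − (0.0592/n) log Q: log Q = (E° − E)·n/0.0592 = (+0.38 − (+0.427))·6/0.0592 = -4.7635.
So 3·log[Cd²⁺] = 2·log(0.00087) − log Q = -6.1210 − (-4.7635) = -1.3575; log[Cd²⁺] = -1.3575 / 3 = -0.4525; [Cd²⁺] = 10^(-0.4525) ≈ 0.35 M.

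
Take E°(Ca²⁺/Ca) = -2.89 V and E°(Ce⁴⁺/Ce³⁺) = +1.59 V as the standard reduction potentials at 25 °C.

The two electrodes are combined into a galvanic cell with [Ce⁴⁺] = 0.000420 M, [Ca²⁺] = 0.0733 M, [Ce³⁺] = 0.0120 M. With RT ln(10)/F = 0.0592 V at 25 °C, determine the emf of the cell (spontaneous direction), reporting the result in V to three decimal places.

+4.427 V

Ce⁴⁺/Ce³⁺ is the cathode (higher E°), Ca²⁺/Ca the anode: E°cell = +1.59 − (-2.89) = +4.48 V, n = 2.
Overall: 2 Ce⁴⁺(aq) + Ca(s) → 2 Ce³⁺(aq) + Ca²⁺(aq)
Q = [Ce³⁺]^2·[Ca²⁺] / ([Ce⁴⁺]^2); log Q = 1.777.
E = E° − (0.0592/n) log Q = +4.48 − (0.0592/2)(1.777) = +4.427 V.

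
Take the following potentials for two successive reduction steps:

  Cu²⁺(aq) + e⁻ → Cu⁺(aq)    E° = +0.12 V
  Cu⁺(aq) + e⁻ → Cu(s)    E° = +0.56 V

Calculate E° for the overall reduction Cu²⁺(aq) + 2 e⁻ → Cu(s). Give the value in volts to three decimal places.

Standard free energies of sequential steps add: ΔG°₃ = ΔG°₁ + ΔG°₂, so n₃E°₃ = n₁E°₁ + n₂E°₂.
E°₃ = (1×+0.12 + 1×+0.56) / 2 = (+0.680) / 2 = +0.340 V.

+0.340 V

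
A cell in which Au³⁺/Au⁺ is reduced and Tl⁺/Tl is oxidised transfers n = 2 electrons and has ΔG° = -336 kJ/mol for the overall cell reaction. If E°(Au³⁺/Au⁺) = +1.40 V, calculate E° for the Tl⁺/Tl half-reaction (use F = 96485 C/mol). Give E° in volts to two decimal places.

E°cell = −ΔG°/(nF) = −(-336×10³)/((2)(96485)) = +1.741 V.
Since Au³⁺/Au⁺ is the cathode and Tl⁺/Tl the anode, E°cell = E°(Au³⁺/Au⁺) − E°(Tl⁺/Tl).
So E°(Tl⁺/Tl) = E°(Au³⁺/Au⁺) − E°cell = (+1.40) − (+1.741) = -0.34 V.

-0.34 V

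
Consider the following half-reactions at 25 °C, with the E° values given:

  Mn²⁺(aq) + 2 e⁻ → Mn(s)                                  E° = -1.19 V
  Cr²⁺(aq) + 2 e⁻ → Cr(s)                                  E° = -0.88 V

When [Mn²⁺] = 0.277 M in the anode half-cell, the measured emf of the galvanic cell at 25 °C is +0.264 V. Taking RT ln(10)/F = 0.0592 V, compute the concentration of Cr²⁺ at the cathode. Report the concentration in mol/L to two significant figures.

Cr²⁺/Cr is the cathode, Mn²⁺/Mn the anode: E°cell = +0.31 V, n = 2.
Overall reaction: Cr²⁺(aq) + Mn(s) → Cr(s) + Mn²⁺(aq); Q = [Mn²⁺]^1/[Cr²⁺]^1.
From E = E° − (0.0592/n) log Q: log Q = (E° − E)·n/0.0592 = (+0.31 − (+0.264))·2/0.0592 = 1.5541.
So 1·log[Cr²⁺] = 1·log(0.277) − log Q = -0.5575 − (1.5541) = -2.1116; [Cr²⁺] = 10^(-2.1116) ≈ 0.0077 M.

0.0077 M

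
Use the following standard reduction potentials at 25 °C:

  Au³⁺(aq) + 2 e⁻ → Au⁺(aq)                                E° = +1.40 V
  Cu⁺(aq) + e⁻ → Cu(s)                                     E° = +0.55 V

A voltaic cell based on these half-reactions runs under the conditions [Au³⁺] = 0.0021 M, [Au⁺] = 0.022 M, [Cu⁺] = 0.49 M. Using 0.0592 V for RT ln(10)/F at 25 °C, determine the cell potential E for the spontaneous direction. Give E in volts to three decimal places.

Au³⁺/Au⁺ is the cathode (higher E°), Cu⁺/Cu the anode: E°cell = +1.40 − (+0.55) = +0.85 V, n = 2.
Overall: Au³⁺(aq) + 2 Cu(s) → Au⁺(aq) + 2 Cu⁺(aq)
Q = [Au⁺]·[Cu⁺]^2 / ([Au³⁺]); log Q = 0.401.
E = E° − (0.0592/n) log Q = +0.85 − (0.0592/2)(0.401) = +0.838 V.

+0.838 V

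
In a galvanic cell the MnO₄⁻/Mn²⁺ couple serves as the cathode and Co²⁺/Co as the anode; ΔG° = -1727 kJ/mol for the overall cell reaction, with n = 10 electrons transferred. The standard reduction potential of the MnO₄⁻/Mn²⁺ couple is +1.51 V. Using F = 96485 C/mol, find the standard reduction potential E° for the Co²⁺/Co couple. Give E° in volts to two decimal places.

E°cell = −ΔG°/(nF) = −(-1727×10³)/((10)(96485)) = +1.790 V.
Since MnO₄⁻/Mn²⁺ is the cathode and Co²⁺/Co the anode, E°cell = E°(MnO₄⁻/Mn²⁺) − E°(Co²⁺/Co).
So E°(Co²⁺/Co) = E°(MnO₄⁻/Mn²⁺) − E°cell = (+1.51) − (+1.790) = -0.28 V.

-0.28 V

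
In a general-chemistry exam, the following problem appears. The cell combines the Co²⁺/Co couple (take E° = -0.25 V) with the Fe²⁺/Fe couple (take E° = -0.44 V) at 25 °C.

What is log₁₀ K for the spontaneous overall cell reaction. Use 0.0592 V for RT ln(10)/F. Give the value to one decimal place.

Cathode: Co²⁺/Co; anode: Fe²⁺/Fe. E°cell = +0.19 V, n = 2.
log K = nE°cell / 0.0592 = (2)(+0.19) / 0.0592 = 6.4.

6.4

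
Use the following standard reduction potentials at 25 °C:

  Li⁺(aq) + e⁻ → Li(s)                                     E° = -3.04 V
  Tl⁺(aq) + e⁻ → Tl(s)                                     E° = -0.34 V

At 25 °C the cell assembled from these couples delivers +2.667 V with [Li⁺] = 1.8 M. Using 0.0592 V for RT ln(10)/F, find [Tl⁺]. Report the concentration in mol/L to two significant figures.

0.50 M

Tl⁺/Tl is the cathode, Li⁺/Li the anode: E°cell = +2.70 V, n = 1.
Overall reaction: Tl⁺(aq) + Li(s) → Tl(s) + Li⁺(aq); Q = [Li⁺]^1/[Tl⁺]^1.
From E = E° − (0.0592/n) log Q: log Q = (E° − E)·n/0.0592 = (+2.70 − (+2.667))·1/0.0592 = 0.5574.
So 1·log[Tl⁺] = 1·log(1.8) − log Q = 0.2553 − (0.5574) = -0.3021; [Tl⁺] = 10^(-0.3021) ≈ 0.50 M.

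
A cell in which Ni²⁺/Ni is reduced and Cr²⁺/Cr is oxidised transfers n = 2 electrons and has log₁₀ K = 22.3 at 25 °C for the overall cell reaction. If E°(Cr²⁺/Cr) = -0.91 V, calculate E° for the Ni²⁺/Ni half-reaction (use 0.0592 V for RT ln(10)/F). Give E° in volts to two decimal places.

E°cell = (0.0592/n)·log K = (0.0592/2)(22.3) = +0.660 V.
Since Ni²⁺/Ni is the cathode and Cr²⁺/Cr the anode, E°cell = E°(Ni²⁺/Ni) − E°(Cr²⁺/Cr).
So E°(Ni²⁺/Ni) = E°cell + E°(Cr²⁺/Cr) = +0.660 + (-0.91) = -0.25 V.

-0.25 V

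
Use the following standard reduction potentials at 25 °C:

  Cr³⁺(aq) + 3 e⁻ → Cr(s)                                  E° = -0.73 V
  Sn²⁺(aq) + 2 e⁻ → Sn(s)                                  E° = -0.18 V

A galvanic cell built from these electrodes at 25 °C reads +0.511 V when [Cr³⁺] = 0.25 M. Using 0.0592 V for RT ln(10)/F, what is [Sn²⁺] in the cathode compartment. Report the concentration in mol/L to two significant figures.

0.019 M

Sn²⁺/Sn is the cathode, Cr³⁺/Cr the anode: E°cell = +0.55 V, n = 6.
Overall reaction: 3 Sn²⁺(aq) + 2 Cr(s) → 3 Sn(s) + 2 Cr³⁺(aq); Q = [Cr³⁺]^2/[Sn²⁺]^3.
From E = E° − (0.0592/n) log Q: log Q = (E° − E)·n/0.0592 = (+0.55 − (+0.511))·6/0.0592 = 3.9527.
So 3·log[Sn²⁺] = 2·log(0.25) − log Q = -1.2041 − (3.9527) = -5.1568; log[Sn²⁺] = -5.1568 / 3 = -1.7189; [Sn²⁺] = 10^(-1.7189) ≈ 0.019 M.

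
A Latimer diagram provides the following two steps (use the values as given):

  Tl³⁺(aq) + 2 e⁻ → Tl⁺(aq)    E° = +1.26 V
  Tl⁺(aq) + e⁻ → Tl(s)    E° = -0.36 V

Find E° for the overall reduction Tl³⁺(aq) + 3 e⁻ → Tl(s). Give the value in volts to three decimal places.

Adding the free-energy changes (−nFE°) of the two steps gives −n₃FE°₃ = −n₁FE°₁ − n₂FE°₂.
E°₃ = (2×+1.26 + 1×-0.36) / 3 = (+2.160) / 3 = +0.720 V.

+0.720 V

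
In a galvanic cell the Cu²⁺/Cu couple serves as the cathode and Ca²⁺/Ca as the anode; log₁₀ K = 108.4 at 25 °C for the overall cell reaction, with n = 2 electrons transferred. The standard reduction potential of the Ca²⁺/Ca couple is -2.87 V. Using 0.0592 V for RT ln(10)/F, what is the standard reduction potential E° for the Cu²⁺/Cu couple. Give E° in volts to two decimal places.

+0.34 V

E°cell = (0.0592/n)·log K = (0.0592/2)(108.4) = +3.209 V.
Since Cu²⁺/Cu is the cathode and Ca²⁺/Ca the anode, E°cell = E°(Cu²⁺/Cu) − E°(Ca²⁺/Ca).
So E°(Cu²⁺/Cu) = E°cell + E°(Ca²⁺/Ca) = +3.209 + (-2.87) = +0.34 V.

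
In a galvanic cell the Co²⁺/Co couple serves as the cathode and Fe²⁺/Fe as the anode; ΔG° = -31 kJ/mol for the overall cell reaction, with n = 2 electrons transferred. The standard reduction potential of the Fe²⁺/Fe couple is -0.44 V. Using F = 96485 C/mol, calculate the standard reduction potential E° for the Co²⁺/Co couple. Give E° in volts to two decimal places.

E°cell = −ΔG°/(nF) = −(-31×10³)/((2)(96485)) = +0.161 V.
Since Co²⁺/Co is the cathode and Fe²⁺/Fe the anode, E°cell = E°(Co²⁺/Co) − E°(Fe²⁺/Fe).
So E°(Co²⁺/Co) = E°cell + E°(Fe²⁺/Fe) = +0.161 + (-0.44) = -0.28 V.

-0.28 V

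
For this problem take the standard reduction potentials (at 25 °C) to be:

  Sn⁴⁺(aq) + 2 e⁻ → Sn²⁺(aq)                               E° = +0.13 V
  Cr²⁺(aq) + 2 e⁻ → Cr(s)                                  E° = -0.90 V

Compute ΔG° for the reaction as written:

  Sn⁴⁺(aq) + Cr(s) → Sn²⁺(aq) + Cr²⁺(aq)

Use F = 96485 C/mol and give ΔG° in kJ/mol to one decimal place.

-198.8 kJ/mol

As written, Sn⁴⁺/Sn²⁺ is reduced (cathode) and Cr²⁺/Cr is oxidised (anode), so E°cell = (+0.13) − (-0.90) = +1.03 V.
Balancing electrons gives n = 2.
ΔG° = −nFE° = −(2)(96485)(+1.03) = -198,759 J = -198.8 kJ/mol.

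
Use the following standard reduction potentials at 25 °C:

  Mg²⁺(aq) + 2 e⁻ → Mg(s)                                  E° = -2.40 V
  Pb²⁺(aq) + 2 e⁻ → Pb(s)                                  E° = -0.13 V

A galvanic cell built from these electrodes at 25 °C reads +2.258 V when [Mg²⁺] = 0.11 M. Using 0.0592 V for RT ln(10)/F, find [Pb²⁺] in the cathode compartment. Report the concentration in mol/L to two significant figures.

Pb²⁺/Pb is the cathode, Mg²⁺/Mg the anode: E°cell = +2.27 V, n = 2.
Overall reaction: Pb²⁺(aq) + Mg(s) → Pb(s) + Mg²⁺(aq); Q = [Mg²⁺]^1/[Pb²⁺]^1.
From E = E° − (0.0592/n) log Q: log Q = (E° − E)·n/0.0592 = (+2.27 − (+2.258))·2/0.0592 = 0.4054.
So 1·log[Pb²⁺] = 1·log(0.11) − log Q = -0.9586 − (0.4054) = -1.3640; [Pb²⁺] = 10^(-1.3640) ≈ 0.043 M.

0.043 M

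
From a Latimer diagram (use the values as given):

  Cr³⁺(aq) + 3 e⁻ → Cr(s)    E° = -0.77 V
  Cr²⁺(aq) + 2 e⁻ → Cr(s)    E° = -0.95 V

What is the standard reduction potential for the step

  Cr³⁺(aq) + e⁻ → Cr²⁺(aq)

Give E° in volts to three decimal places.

-0.410 V

Sequential free energies add, so n₃E°₃ = n₁E°₁ + n₂E°₂.
With n₃ = 3, and the known step contributing 2×(-0.95) V, the unknown satisfies 1·E° = 3×(-0.77) − 2×(-0.95) = -0.410.
E° = -0.410 / 1 = -0.410 V.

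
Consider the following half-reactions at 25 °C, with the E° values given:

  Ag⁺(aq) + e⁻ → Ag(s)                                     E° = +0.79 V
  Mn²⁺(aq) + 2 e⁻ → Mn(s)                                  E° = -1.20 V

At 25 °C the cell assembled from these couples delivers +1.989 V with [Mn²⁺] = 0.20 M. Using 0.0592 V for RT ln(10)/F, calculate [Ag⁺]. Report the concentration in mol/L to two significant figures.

Ag⁺/Ag is the cathode, Mn²⁺/Mn the anode: E°cell = +1.99 V, n = 2.
Overall reaction: 2 Ag⁺(aq) + Mn(s) → 2 Ag(s) + Mn²⁺(aq); Q = [Mn²⁺]^1/[Ag⁺]^2.
From E = E° − (0.0592/n) log Q: log Q = (E° − E)·n/0.0592 = (+1.99 − (+1.989))·2/0.0592 = 0.0338.
So 2·log[Ag⁺] = 1·log(0.2) − log Q = -0.6990 − (0.0338) = -0.7328; log[Ag⁺] = -0.7328 / 2 = -0.3664; [Ag⁺] = 10^(-0.3664) ≈ 0.43 M.

0.43 M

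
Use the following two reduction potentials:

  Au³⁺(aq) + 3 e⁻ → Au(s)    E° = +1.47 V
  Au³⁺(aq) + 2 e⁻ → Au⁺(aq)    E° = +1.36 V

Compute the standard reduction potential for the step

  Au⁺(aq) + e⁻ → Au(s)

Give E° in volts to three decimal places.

Sequential free energies add, so n₃E°₃ = n₁E°₁ + n₂E°₂.
With n₃ = 3, and the known step contributing 2×(+1.36) V, the unknown satisfies 1·E° = 3×(+1.47) − 2×(+1.36) = +1.690.
E° = +1.690 / 1 = +1.690 V.

+1.690 V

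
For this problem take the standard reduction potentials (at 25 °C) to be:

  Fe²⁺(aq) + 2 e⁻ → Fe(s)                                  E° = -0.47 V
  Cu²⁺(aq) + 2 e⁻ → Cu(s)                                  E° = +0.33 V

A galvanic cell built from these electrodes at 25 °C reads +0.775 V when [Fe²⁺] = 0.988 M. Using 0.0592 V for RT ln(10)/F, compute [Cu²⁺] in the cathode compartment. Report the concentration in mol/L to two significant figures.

Cu²⁺/Cu is the cathode, Fe²⁺/Fe the anode: E°cell = +0.80 V, n = 2.
Overall reaction: Cu²⁺(aq) + Fe(s) → Cu(s) + Fe²⁺(aq); Q = [Fe²⁺]^1/[Cu²⁺]^1.
From E = E° − (0.0592/n) log Q: log Q = (E° − E)·n/0.0592 = (+0.80 − (+0.775))·2/0.0592 = 0.8446.
So 1·log[Cu²⁺] = 1·log(0.988) − log Q = -0.0052 − (0.8446) = -0.8498; [Cu²⁺] = 10^(-0.8498) ≈ 0.14 M.

0.14 M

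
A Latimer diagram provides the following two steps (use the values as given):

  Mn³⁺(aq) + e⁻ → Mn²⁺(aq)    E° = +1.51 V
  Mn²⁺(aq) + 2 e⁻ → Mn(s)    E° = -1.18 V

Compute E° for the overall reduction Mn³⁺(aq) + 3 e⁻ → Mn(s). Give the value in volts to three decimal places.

-0.283 V

Adding the free-energy changes (−nFE°) of the two steps gives −n₃FE°₃ = −n₁FE°₁ − n₂FE°₂.
E°₃ = (1×+1.51 + 2×-1.18) / 3 = (-0.850) / 3 = -0.283 V.
E° values themselves are not directly additive — weighting by electron count is essential.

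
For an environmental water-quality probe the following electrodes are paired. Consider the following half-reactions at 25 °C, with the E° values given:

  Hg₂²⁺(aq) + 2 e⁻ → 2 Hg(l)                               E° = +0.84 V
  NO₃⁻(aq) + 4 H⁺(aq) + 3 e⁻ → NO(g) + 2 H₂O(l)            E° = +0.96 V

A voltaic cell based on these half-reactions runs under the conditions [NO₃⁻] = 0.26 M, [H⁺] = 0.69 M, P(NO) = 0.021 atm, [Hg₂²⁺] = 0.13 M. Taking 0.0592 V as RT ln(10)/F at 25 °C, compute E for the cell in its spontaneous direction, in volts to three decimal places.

NO₃⁻/NO is the cathode (higher E°), Hg₂²⁺/Hg the anode: E°cell = +0.96 − (+0.84) = +0.12 V, n = 6.
Overall: 2 NO₃⁻(aq) + 8 H⁺(aq) + 6 Hg(l) → 2 NO(g) + 4 H₂O(l) + 3 Hg₂²⁺(aq)
Q = P(NO)^2·[Hg₂²⁺]^3 / ([NO₃⁻]^2·[H⁺]^8); log Q = -3.554.
E = E° − (0.0592/n) log Q = +0.12 − (0.0592/6)(-3.554) = +0.155 V.

+0.155 V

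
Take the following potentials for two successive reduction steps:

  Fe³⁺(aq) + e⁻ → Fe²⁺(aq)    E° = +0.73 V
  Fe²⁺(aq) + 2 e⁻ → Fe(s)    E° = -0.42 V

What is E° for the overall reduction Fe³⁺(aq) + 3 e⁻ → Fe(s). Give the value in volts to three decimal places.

Adding the free-energy changes (−nFE°) of the two steps gives −n₃FE°₃ = −n₁FE°₁ − n₂FE°₂.
E°₃ = (1×+0.73 + 2×-0.42) / 3 = (-0.110) / 3 = -0.037 V.

-0.037 V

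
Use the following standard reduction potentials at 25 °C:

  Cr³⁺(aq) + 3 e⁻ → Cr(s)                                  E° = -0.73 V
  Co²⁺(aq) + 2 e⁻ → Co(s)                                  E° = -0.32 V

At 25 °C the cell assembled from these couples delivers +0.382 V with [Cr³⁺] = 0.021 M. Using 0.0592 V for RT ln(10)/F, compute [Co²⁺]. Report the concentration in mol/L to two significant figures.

Co²⁺/Co is the cathode, Cr³⁺/Cr the anode: E°cell = +0.41 V, n = 6.
Overall reaction: 3 Co²⁺(aq) + 2 Cr(s) → 3 Co(s) + 2 Cr³⁺(aq); Q = [Cr³⁺]^2/[Co²⁺]^3.
From E = E° − (0.0592/n) log Q: log Q = (E° − E)·n/0.0592 = (+0.41 − (+0.382))·6/0.0592 = 2.8378.
So 3·log[Co²⁺] = 2·log(0.021) − log Q = -3.3556 − (2.8378) = -6.1934; log[Co²⁺] = -6.1934 / 3 = -2.0645; [Co²⁺] = 10^(-2.0645) ≈ 0.0086 M.

0.0086 M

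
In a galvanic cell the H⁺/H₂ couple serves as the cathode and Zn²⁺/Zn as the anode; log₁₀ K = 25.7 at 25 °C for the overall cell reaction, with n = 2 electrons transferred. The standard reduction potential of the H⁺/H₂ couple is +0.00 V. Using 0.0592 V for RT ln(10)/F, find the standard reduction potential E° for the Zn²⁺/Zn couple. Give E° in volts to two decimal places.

E°cell = (0.0592/n)·log K = (0.0592/2)(25.7) = +0.761 V.
Since H⁺/H₂ is the cathode and Zn²⁺/Zn the anode, E°cell = E°(H⁺/H₂) − E°(Zn²⁺/Zn).
So E°(Zn²⁺/Zn) = E°(H⁺/H₂) − E°cell = (+0.00) − (+0.761) = -0.76 V.

-0.76 V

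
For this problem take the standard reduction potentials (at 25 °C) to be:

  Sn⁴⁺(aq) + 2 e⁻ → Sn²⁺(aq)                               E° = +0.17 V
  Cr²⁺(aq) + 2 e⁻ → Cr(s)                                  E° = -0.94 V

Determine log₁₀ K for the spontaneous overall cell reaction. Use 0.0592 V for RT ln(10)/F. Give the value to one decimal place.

37.5

Cathode: Sn⁴⁺/Sn²⁺; anode: Cr²⁺/Cr. E°cell = +1.11 V, n = 2.
log K = nE°cell / 0.0592 = (2)(+1.11) / 0.0592 = 37.5.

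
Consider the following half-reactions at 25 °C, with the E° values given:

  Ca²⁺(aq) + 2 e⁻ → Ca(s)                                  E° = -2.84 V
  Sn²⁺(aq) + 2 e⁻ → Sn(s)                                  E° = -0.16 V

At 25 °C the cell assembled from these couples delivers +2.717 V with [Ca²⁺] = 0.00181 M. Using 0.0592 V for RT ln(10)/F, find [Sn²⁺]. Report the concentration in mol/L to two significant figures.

0.032 M

Sn²⁺/Sn is the cathode, Ca²⁺/Ca the anode: E°cell = +2.68 V, n = 2.
Overall reaction: Sn²⁺(aq) + Ca(s) → Sn(s) + Ca²⁺(aq); Q = [Ca²⁺]^1/[Sn²⁺]^1.
From E = E° − (0.0592/n) log Q: log Q = (E° − E)·n/0.0592 = (+2.68 − (+2.717))·2/0.0592 = -1.2500.
So 1·log[Sn²⁺] = 1·log(0.00181) − log Q = -2.7423 − (-1.2500) = -1.4923; [Sn²⁺] = 10^(-1.4923) ≈ 0.032 M.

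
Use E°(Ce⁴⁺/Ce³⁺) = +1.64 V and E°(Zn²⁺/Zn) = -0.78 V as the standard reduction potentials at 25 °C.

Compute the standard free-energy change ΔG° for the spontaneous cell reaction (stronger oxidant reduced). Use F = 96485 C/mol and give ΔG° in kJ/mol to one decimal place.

-467.0 kJ/mol

Ce⁴⁺/Ce³⁺ (E° = +1.64 V) is the cathode; Zn²⁺/Zn (E° = -0.78 V) is the anode, so E°cell = +2.42 V.
Balancing electrons gives n = 2 (lcm of 1 and 2).
ΔG° = −nFE° = −(2)(96485)(+2.42) = -466,987 J = -467.0 kJ/mol.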